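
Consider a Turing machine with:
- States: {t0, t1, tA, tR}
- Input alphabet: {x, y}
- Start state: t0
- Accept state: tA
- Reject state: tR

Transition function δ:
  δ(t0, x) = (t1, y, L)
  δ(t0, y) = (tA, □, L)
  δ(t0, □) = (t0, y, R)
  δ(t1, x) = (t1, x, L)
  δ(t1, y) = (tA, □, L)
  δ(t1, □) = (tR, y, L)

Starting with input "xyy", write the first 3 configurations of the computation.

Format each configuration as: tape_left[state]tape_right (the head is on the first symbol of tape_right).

Transitions applied:
Step 1: δ(t0, x) = (t1, y, L)
Step 2: δ(t1, □) = (tR, y, L)

The first 3 configurations are:
[t0]xyy ⊢ [t1]□yyy ⊢ [tR]□yyyy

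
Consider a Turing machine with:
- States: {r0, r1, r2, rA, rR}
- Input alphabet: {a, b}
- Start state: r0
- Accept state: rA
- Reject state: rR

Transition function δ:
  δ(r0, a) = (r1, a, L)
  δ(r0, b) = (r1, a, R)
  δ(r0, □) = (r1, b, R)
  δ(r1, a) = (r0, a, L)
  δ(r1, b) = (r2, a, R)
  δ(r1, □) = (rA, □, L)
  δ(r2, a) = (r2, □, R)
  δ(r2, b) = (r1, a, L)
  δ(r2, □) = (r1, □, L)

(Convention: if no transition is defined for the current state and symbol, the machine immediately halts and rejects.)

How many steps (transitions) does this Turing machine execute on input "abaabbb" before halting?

Execution trace:
Initial: [r0]abaabbb
Step 1: δ(r0, a) = (r1, a, L) → [r1]□abaabbb
Step 2: δ(r1, □) = (rA, □, L) → [rA]□□abaabbb

The machine reaches the accept state rA and halts.

The machine executed 2 steps before halting.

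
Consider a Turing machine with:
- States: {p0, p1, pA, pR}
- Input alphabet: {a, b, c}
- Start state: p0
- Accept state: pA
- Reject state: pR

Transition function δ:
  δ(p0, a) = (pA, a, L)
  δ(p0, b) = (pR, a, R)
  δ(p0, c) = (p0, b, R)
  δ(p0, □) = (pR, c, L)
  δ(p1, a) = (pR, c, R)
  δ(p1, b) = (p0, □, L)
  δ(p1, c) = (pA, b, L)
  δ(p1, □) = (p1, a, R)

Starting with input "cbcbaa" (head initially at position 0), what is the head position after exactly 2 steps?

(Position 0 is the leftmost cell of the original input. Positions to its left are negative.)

Execution trace (head position shown):
Step 0: [p0]cbcbaa  (head at position 0)
Step 1: move right → b[p0]bcbaa  (head at position 1)
Step 2: move right → ba[pR]cbaa  (head at position 2)

After 2 steps, the head is at position 2.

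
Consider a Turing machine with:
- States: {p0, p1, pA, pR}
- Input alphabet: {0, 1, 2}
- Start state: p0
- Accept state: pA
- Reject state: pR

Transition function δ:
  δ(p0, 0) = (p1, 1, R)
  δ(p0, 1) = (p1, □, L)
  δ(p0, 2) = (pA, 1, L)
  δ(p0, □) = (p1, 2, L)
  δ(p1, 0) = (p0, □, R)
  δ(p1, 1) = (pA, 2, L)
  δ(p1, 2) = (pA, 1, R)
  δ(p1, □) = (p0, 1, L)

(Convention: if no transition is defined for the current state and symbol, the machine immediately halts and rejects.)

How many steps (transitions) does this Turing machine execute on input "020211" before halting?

Execution trace:
Initial: [p0]020211
Step 1: δ(p0, 0) = (p1, 1, R) → 1[p1]20211
Step 2: δ(p1, 2) = (pA, 1, R) → 11[pA]0211

The machine reaches the accept state pA and halts.

The machine executed 2 steps before halting.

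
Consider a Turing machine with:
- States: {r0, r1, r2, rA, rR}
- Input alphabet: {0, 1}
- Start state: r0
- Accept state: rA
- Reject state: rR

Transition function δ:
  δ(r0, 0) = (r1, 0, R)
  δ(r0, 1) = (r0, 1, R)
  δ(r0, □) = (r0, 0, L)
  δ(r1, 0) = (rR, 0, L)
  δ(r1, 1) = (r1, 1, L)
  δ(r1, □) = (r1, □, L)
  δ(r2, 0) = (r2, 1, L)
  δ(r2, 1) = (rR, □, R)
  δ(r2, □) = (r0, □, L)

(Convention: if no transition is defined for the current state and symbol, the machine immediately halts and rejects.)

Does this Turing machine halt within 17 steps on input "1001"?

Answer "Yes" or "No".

Execution trace:
Initial: [r0]1001
Step 1: δ(r0, 1) = (r0, 1, R) → 1[r0]001
Step 2: δ(r0, 0) = (r1, 0, R) → 10[r1]01
Step 3: δ(r1, 0) = (rR, 0, L) → 1[rR]001

The machine reaches the reject state rR and halts.
The machine halted after 3 steps (within the 17-step bound).

Answer: Yes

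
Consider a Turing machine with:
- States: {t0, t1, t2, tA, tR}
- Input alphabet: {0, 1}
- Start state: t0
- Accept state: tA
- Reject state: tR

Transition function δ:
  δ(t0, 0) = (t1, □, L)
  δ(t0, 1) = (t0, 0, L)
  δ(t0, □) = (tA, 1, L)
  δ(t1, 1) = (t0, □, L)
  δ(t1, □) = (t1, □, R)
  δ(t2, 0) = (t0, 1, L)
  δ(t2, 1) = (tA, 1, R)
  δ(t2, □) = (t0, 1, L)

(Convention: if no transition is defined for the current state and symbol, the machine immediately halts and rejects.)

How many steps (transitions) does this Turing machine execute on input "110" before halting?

Execution trace:
Initial: [t0]110
Step 1: δ(t0, 1) = (t0, 0, L) → [t0]□010
Step 2: δ(t0, □) = (tA, 1, L) → [tA]□1010

The machine reaches the accept state tA and halts.

The machine executed 2 steps before halting.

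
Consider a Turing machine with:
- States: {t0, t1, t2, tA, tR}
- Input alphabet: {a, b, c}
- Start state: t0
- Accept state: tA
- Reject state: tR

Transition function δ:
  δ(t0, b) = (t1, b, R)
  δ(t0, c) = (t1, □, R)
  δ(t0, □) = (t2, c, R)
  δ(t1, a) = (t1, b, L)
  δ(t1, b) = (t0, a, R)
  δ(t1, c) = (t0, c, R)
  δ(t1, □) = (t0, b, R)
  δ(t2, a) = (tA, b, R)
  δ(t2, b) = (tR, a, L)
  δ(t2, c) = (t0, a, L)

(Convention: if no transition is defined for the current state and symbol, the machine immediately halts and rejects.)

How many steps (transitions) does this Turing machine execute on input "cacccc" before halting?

Execution trace:
Initial: [t0]cacccc
Step 1: δ(t0, c) = (t1, □, R) → □[t1]acccc
Step 2: δ(t1, a) = (t1, b, L) → [t1]□bcccc
Step 3: δ(t1, □) = (t0, b, R) → b[t0]bcccc
Step 4: δ(t0, b) = (t1, b, R) → bb[t1]cccc
Step 5: δ(t1, c) = (t0, c, R) → bbc[t0]ccc
Step 6: δ(t0, c) = (t1, □, R) → bbc□[t1]cc
Step 7: δ(t1, c) = (t0, c, R) → bbc□c[t0]c
Step 8: δ(t0, c) = (t1, □, R) → bbc□c□[t1]□
Step 9: δ(t1, □) = (t0, b, R) → bbc□c□b[t0]□
Step 10: δ(t0, □) = (t2, c, R) → bbc□c□bc[t2]□

No transition is defined for δ(t2, □). By convention the machine halts and rejects.

The machine executed 10 steps before halting.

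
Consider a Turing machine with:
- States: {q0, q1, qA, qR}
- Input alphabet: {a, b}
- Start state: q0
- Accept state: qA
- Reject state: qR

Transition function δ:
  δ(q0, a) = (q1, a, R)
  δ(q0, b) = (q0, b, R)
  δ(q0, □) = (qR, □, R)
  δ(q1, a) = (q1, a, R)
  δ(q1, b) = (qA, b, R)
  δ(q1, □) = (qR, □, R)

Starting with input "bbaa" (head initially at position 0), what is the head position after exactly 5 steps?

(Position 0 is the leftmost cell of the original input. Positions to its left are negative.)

Execution trace (head position shown):
Step 0: [q0]bbaa  (head at position 0)
Step 1: move right → b[q0]baa  (head at position 1)
Step 2: move right → bb[q0]aa  (head at position 2)
Step 3: move right → bba[q1]a  (head at position 3)
Step 4: move right → bbaa[q1]□  (head at position 4)
Step 5: move right → bbaa□[qR]□  (head at position 5)

After 5 steps, the head is at position 5.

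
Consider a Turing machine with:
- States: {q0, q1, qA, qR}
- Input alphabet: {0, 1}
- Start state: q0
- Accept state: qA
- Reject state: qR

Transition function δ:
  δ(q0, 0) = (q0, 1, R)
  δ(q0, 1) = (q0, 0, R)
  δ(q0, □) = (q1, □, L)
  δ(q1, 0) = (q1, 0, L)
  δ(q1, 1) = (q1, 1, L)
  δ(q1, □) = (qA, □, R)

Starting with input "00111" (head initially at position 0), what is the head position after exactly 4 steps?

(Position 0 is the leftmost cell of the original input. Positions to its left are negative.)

Execution trace (head position shown):
Step 0: [q0]00111  (head at position 0)
Step 1: move right → 1[q0]0111  (head at position 1)
Step 2: move right → 11[q0]111  (head at position 2)
Step 3: move right → 110[q0]11  (head at position 3)
Step 4: move right → 1100[q0]1  (head at position 4)

After 4 steps, the head is at position 4.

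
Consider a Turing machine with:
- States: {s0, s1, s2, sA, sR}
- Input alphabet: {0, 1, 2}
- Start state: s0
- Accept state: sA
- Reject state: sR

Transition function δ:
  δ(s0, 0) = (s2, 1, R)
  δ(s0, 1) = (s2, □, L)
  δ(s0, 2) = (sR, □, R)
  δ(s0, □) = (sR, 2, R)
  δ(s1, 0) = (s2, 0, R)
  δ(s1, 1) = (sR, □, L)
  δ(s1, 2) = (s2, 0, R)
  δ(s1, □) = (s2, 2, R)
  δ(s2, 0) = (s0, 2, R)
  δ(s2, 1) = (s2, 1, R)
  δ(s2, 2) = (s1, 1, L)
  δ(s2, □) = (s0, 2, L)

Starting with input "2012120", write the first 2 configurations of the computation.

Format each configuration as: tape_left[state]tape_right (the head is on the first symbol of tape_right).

Transitions applied:
Step 1: δ(s0, 2) = (sR, □, R)

The first 2 configurations are:
[s0]2012120 ⊢ □[sR]012120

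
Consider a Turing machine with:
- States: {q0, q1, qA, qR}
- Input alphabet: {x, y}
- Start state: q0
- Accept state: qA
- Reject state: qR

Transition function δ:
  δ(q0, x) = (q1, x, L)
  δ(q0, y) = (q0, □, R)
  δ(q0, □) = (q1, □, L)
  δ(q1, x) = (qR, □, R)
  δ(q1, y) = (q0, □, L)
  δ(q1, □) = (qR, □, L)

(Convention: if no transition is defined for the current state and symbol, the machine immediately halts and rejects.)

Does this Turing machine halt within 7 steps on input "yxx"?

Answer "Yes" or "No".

Execution trace:
Initial: [q0]yxx
Step 1: δ(q0, y) = (q0, □, R) → □[q0]xx
Step 2: δ(q0, x) = (q1, x, L) → [q1]□xx
Step 3: δ(q1, □) = (qR, □, L) → [qR]□□xx

The machine reaches the reject state qR and halts.
The machine halted after 3 steps (within the 7-step bound).

Answer: Yes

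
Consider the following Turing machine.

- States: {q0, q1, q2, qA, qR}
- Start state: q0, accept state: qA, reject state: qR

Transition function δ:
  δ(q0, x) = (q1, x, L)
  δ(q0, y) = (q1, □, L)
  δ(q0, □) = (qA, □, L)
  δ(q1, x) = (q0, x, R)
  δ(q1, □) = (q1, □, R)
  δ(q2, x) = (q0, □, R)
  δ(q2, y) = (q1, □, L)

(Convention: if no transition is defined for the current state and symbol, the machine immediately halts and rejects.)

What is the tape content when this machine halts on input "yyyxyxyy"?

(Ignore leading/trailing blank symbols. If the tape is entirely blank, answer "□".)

Execution trace:
Initial: [q0]yyyxyxyy
Step 1: δ(q0, y) = (q1, □, L) → [q1]□□yyxyxyy
Step 2: δ(q1, □) = (q1, □, R) → □[q1]□yyxyxyy
Step 3: δ(q1, □) = (q1, □, R) → □□[q1]yyxyxyy

No transition is defined for δ(q1, y). By convention the machine halts and rejects.

Final tape (ignoring leading/trailing blanks): yyxyxyy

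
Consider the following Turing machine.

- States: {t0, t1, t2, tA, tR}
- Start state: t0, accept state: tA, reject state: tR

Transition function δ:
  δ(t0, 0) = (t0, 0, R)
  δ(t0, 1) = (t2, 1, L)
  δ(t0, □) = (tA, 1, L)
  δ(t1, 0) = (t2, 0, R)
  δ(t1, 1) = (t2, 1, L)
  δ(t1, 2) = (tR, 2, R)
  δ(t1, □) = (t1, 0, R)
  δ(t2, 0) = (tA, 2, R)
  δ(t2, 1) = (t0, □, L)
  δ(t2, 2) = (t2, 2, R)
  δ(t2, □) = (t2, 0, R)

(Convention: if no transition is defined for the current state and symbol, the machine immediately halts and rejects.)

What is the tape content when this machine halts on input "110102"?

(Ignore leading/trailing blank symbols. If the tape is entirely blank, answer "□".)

Execution trace:
Initial: [t0]110102
Step 1: δ(t0, 1) = (t2, 1, L) → [t2]□110102
Step 2: δ(t2, □) = (t2, 0, R) → 0[t2]110102
Step 3: δ(t2, 1) = (t0, □, L) → [t0]0□10102
Step 4: δ(t0, 0) = (t0, 0, R) → 0[t0]□10102
Step 5: δ(t0, □) = (tA, 1, L) → [tA]0110102

The machine reaches the accept state tA and halts.

Final tape (ignoring leading/trailing blanks): 0110102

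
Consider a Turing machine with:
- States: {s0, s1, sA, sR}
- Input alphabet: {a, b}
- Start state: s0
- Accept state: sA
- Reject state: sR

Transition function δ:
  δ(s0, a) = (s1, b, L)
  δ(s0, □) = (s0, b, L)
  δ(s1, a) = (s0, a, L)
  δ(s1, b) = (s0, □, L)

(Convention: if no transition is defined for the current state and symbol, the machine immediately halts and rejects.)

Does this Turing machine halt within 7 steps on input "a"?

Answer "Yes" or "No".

Execution trace:
Initial: [s0]a
Step 1: δ(s0, a) = (s1, b, L) → [s1]□b

No transition is defined for δ(s1, □). By convention the machine halts and rejects.
The machine halted after 1 step (within the 7-step bound).

Answer: Yes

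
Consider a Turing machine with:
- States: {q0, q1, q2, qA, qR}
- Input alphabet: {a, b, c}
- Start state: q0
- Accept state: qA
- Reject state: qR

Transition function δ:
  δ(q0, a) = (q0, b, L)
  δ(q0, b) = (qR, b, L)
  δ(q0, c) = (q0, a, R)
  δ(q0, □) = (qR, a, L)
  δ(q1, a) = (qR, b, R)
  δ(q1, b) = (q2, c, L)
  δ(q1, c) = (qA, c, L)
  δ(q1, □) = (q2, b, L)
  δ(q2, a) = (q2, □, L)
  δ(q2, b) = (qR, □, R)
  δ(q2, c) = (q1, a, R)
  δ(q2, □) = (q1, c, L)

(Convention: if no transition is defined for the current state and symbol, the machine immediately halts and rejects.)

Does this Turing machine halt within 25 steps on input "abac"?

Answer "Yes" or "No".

Execution trace:
Initial: [q0]abac
Step 1: δ(q0, a) = (q0, b, L) → [q0]□bbac
Step 2: δ(q0, □) = (qR, a, L) → [qR]□abbac

The machine reaches the reject state qR and halts.
The machine halted after 2 steps (within the 25-step bound).

Answer: Yes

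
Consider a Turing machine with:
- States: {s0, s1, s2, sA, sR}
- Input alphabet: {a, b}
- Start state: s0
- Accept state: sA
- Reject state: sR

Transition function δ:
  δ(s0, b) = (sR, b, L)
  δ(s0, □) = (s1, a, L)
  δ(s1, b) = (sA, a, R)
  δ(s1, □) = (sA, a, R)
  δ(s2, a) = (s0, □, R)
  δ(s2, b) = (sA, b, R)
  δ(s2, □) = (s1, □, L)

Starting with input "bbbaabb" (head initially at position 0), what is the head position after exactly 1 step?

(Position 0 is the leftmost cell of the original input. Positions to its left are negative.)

Execution trace (head position shown):
Step 0: [s0]bbbaabb  (head at position 0)
Step 1: move left → [sR]□bbbaabb  (head at position -1)

After 1 step, the head is at position -1.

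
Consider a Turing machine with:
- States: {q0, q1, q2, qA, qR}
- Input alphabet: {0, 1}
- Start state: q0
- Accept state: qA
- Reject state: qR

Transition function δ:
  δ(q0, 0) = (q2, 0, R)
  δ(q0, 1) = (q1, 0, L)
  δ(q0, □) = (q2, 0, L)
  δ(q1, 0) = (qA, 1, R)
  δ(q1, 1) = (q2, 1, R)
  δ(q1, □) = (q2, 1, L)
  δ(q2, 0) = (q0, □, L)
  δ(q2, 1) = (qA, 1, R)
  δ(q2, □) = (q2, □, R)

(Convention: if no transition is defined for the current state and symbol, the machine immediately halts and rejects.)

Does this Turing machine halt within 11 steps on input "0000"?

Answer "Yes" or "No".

Execution trace:
Initial: [q0]0000
Step 1: δ(q0, 0) = (q2, 0, R) → 0[q2]000
Step 2: δ(q2, 0) = (q0, □, L) → [q0]0□00
Step 3: δ(q0, 0) = (q2, 0, R) → 0[q2]□00
Step 4: δ(q2, □) = (q2, □, R) → 0□[q2]00
Step 5: δ(q2, 0) = (q0, □, L) → 0[q0]□□0
Step 6: δ(q0, □) = (q2, 0, L) → [q2]00□0
Step 7: δ(q2, 0) = (q0, □, L) → [q0]□□0□0
Step 8: δ(q0, □) = (q2, 0, L) → [q2]□0□0□0
Step 9: δ(q2, □) = (q2, □, R) → □[q2]0□0□0
Step 10: δ(q2, 0) = (q0, □, L) → [q0]□□□0□0
Step 11: δ(q0, □) = (q2, 0, L) → [q2]□0□□0□0

The machine has not reached a halting state after 11 steps.
The machine did not halt within the 11-step bound.

Answer: No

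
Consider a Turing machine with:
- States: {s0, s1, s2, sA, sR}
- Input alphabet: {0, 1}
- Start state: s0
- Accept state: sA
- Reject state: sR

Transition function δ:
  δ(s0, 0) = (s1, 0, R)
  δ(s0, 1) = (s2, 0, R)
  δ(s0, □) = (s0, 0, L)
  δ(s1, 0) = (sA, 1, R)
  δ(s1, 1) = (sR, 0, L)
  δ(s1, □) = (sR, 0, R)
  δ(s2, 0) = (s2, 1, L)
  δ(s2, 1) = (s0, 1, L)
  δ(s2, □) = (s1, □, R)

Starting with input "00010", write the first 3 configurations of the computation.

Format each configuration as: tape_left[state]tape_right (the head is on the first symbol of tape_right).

Transitions applied:
Step 1: δ(s0, 0) = (s1, 0, R)
Step 2: δ(s1, 0) = (sA, 1, R)

The first 3 configurations are:
[s0]00010 ⊢ 0[s1]0010 ⊢ 01[sA]010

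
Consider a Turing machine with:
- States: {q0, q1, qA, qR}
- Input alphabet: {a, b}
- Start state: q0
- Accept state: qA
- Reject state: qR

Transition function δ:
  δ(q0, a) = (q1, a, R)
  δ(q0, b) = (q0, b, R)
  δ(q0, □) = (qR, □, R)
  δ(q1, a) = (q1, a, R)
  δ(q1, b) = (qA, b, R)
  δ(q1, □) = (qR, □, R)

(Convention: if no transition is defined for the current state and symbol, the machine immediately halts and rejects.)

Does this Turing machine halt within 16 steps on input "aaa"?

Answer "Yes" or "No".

Execution trace:
Initial: [q0]aaa
Step 1: δ(q0, a) = (q1, a, R) → a[q1]aa
Step 2: δ(q1, a) = (q1, a, R) → aa[q1]a
Step 3: δ(q1, a) = (q1, a, R) → aaa[q1]□
Step 4: δ(q1, □) = (qR, □, R) → aaa□[qR]□

The machine reaches the reject state qR and halts.
The machine halted after 4 steps (within the 16-step bound).

Answer: Yes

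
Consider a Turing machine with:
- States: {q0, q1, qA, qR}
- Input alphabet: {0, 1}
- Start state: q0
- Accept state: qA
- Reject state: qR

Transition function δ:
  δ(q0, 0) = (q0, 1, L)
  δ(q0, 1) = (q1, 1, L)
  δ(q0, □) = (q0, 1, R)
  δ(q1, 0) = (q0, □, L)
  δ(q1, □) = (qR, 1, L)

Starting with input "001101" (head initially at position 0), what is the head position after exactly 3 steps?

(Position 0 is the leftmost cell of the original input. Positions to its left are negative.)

Execution trace (head position shown):
Step 0: [q0]001101  (head at position 0)
Step 1: move left → [q0]□101101  (head at position -1)
Step 2: move right → 1[q0]101101  (head at position 0)
Step 3: move left → [q1]1101101  (head at position -1)

After 3 steps, the head is at position -1.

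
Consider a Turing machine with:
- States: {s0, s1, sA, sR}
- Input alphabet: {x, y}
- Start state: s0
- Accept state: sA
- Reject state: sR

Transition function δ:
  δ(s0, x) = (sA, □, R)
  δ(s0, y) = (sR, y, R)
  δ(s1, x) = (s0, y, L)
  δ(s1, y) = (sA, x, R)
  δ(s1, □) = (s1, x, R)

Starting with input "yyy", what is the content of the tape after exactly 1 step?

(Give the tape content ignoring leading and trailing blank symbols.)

Execution trace:
Initial: [s0]yyy
Step 1: δ(s0, y) = (sR, y, R) → y[sR]yy

The machine reaches the reject state sR and halts.

After 1 step, the tape (ignoring leading/trailing blanks) is: yyy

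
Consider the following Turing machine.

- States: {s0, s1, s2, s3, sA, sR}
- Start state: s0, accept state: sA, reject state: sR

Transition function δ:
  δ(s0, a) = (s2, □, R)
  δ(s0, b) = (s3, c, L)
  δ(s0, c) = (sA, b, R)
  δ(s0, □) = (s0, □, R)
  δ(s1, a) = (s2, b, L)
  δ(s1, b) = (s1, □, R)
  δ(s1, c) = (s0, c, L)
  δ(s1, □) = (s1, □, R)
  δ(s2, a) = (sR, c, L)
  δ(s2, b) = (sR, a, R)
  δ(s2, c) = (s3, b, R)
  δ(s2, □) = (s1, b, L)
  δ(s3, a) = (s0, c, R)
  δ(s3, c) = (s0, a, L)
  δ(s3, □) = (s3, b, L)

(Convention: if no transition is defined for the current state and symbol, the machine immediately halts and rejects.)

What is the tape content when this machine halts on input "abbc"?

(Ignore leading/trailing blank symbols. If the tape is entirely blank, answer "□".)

Execution trace:
Initial: [s0]abbc
Step 1: δ(s0, a) = (s2, □, R) → □[s2]bbc
Step 2: δ(s2, b) = (sR, a, R) → □a[sR]bc

The machine reaches the reject state sR and halts.

Final tape (ignoring leading/trailing blanks): abc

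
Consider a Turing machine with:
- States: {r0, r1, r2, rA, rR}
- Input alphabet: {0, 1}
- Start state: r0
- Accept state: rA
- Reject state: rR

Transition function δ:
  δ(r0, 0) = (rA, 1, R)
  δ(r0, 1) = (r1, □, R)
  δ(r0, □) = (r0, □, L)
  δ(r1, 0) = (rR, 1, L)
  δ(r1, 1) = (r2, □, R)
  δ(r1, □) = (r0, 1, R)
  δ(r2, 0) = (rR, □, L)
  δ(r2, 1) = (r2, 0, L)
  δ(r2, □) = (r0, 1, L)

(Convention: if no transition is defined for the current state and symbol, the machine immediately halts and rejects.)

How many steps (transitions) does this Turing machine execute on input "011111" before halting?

Execution trace:
Initial: [r0]011111
Step 1: δ(r0, 0) = (rA, 1, R) → 1[rA]11111

The machine reaches the accept state rA and halts.

The machine executed 1 step before halting.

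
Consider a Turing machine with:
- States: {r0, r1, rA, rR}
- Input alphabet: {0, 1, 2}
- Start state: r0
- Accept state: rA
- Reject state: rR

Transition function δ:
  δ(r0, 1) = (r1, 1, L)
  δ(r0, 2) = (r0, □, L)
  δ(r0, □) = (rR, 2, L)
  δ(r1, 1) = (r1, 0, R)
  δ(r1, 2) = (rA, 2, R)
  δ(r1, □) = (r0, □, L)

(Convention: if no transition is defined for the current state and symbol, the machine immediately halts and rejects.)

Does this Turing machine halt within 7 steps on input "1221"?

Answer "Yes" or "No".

Execution trace:
Initial: [r0]1221
Step 1: δ(r0, 1) = (r1, 1, L) → [r1]□1221
Step 2: δ(r1, □) = (r0, □, L) → [r0]□□1221
Step 3: δ(r0, □) = (rR, 2, L) → [rR]□2□1221

The machine reaches the reject state rR and halts.
The machine halted after 3 steps (within the 7-step bound).

Answer: Yes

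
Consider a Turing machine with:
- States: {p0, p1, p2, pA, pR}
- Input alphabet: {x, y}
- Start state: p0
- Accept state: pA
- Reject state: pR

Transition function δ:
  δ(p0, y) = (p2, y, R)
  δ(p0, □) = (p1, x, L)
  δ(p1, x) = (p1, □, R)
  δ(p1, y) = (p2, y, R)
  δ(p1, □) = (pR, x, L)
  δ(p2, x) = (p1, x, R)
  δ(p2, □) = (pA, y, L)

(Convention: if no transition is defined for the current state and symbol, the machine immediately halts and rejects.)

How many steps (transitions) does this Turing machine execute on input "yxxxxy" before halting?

Execution trace:
Initial: [p0]yxxxxy
Step 1: δ(p0, y) = (p2, y, R) → y[p2]xxxxy
Step 2: δ(p2, x) = (p1, x, R) → yx[p1]xxxy
Step 3: δ(p1, x) = (p1, □, R) → yx□[p1]xxy
Step 4: δ(p1, x) = (p1, □, R) → yx□□[p1]xy
Step 5: δ(p1, x) = (p1, □, R) → yx□□□[p1]y
Step 6: δ(p1, y) = (p2, y, R) → yx□□□y[p2]□
Step 7: δ(p2, □) = (pA, y, L) → yx□□□[pA]yy

The machine reaches the accept state pA and halts.

The machine executed 7 steps before halting.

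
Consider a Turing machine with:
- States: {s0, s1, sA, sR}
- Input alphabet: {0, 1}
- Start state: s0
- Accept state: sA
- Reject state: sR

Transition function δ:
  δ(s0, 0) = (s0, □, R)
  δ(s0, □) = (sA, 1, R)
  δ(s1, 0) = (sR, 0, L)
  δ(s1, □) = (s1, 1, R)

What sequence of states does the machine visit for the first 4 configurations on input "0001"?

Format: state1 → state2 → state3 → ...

Execution trace:
Initial: [s0]0001
Step 1: δ(s0, 0) = (s0, □, R) → □[s0]001
Step 2: δ(s0, 0) = (s0, □, R) → □□[s0]01
Step 3: δ(s0, 0) = (s0, □, R) → □□□[s0]1

No transition is defined for δ(s0, 1). By convention the machine halts and rejects.

State sequence: s0 → s0 → s0 → s0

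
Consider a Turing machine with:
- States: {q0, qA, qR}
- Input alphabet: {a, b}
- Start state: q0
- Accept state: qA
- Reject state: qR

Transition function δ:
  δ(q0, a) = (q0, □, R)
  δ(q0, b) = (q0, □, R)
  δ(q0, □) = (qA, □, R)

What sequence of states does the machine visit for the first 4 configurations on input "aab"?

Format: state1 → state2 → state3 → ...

Execution trace:
Initial: [q0]aab
Step 1: δ(q0, a) = (q0, □, R) → □[q0]ab
Step 2: δ(q0, a) = (q0, □, R) → □□[q0]b
Step 3: δ(q0, b) = (q0, □, R) → □□□[q0]□

State sequence: q0 → q0 → q0 → q0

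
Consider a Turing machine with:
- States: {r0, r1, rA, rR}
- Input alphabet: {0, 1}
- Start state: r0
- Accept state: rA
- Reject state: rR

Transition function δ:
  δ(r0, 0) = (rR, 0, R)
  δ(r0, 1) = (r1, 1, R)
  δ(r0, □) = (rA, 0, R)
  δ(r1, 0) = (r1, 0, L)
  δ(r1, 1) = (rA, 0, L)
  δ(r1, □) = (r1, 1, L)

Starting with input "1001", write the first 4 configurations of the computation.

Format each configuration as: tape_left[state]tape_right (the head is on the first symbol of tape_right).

Transitions applied:
Step 1: δ(r0, 1) = (r1, 1, R)
Step 2: δ(r1, 0) = (r1, 0, L)
Step 3: δ(r1, 1) = (rA, 0, L)

The first 4 configurations are:
[r0]1001 ⊢ 1[r1]001 ⊢ [r1]1001 ⊢ [rA]□0001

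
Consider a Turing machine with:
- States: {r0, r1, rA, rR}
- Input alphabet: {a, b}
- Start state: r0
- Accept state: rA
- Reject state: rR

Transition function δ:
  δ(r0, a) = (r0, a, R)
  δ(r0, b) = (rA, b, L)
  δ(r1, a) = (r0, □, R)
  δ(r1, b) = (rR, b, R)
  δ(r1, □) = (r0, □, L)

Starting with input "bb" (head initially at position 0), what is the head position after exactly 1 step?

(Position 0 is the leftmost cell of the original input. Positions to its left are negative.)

Execution trace (head position shown):
Step 0: [r0]bb  (head at position 0)
Step 1: move left → [rA]□bb  (head at position -1)

After 1 step, the head is at position -1.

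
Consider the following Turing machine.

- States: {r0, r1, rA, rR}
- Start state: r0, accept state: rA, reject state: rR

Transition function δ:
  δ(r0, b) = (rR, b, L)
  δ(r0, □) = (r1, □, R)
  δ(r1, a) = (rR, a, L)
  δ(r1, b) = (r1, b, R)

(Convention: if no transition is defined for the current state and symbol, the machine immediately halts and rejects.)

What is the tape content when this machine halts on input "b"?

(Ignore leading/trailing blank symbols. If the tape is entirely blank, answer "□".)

Execution trace:
Initial: [r0]b
Step 1: δ(r0, b) = (rR, b, L) → [rR]□b

The machine reaches the reject state rR and halts.

Final tape (ignoring leading/trailing blanks): b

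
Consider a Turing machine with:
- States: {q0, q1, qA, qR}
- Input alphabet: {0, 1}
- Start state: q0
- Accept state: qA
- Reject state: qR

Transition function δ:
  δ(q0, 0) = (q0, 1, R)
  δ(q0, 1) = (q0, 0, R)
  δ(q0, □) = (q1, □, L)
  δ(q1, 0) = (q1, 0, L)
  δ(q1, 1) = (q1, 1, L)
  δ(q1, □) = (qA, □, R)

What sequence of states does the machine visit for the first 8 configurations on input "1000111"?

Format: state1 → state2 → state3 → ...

Execution trace:
Initial: [q0]1000111
Step 1: δ(q0, 1) = (q0, 0, R) → 0[q0]000111
Step 2: δ(q0, 0) = (q0, 1, R) → 01[q0]00111
Step 3: δ(q0, 0) = (q0, 1, R) → 011[q0]0111
Step 4: δ(q0, 0) = (q0, 1, R) → 0111[q0]111
Step 5: δ(q0, 1) = (q0, 0, R) → 01110[q0]11
Step 6: δ(q0, 1) = (q0, 0, R) → 011100[q0]1
Step 7: δ(q0, 1) = (q0, 0, R) → 0111000[q0]□

State sequence: q0 → q0 → q0 → q0 → q0 → q0 → q0 → q0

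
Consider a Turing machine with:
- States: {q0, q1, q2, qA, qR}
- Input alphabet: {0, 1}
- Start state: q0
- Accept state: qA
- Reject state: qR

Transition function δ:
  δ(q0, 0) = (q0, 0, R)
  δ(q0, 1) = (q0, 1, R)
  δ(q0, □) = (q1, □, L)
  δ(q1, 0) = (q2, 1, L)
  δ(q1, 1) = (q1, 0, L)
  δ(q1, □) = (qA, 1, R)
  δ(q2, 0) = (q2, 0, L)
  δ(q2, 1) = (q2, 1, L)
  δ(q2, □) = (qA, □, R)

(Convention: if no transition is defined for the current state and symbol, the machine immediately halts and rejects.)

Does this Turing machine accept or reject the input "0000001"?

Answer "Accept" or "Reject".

Execution trace:
Initial: [q0]0000001
Step 1: δ(q0, 0) = (q0, 0, R) → 0[q0]000001
Step 2: δ(q0, 0) = (q0, 0, R) → 00[q0]00001
Step 3: δ(q0, 0) = (q0, 0, R) → 000[q0]0001
Step 4: δ(q0, 0) = (q0, 0, R) → 0000[q0]001
Step 5: δ(q0, 0) = (q0, 0, R) → 00000[q0]01
Step 6: δ(q0, 0) = (q0, 0, R) → 000000[q0]1
Step 7: δ(q0, 1) = (q0, 1, R) → 0000001[q0]□
Step 8: δ(q0, □) = (q1, □, L) → 000000[q1]1□
Step 9: δ(q1, 1) = (q1, 0, L) → 00000[q1]00□
Step 10: δ(q1, 0) = (q2, 1, L) → 0000[q2]010□
Step 11: δ(q2, 0) = (q2, 0, L) → 000[q2]0010□
Step 12: δ(q2, 0) = (q2, 0, L) → 00[q2]00010□
Step 13: δ(q2, 0) = (q2, 0, L) → 0[q2]000010□
Step 14: δ(q2, 0) = (q2, 0, L) → [q2]0000010□
Step 15: δ(q2, 0) = (q2, 0, L) → [q2]□0000010□
Step 16: δ(q2, □) = (qA, □, R) → □[qA]0000010□

The machine reaches the accept state qA and halts.

Answer: Accept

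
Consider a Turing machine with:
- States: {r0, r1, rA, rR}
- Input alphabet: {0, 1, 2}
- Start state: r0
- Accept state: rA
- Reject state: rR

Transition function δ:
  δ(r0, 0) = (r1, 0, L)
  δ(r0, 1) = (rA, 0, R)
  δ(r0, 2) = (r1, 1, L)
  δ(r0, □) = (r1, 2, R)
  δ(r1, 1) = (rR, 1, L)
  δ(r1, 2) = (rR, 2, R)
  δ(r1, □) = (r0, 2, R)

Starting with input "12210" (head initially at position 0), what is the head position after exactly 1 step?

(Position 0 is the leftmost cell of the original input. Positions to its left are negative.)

Execution trace (head position shown):
Step 0: [r0]12210  (head at position 0)
Step 1: move right → 0[rA]2210  (head at position 1)

After 1 step, the head is at position 1.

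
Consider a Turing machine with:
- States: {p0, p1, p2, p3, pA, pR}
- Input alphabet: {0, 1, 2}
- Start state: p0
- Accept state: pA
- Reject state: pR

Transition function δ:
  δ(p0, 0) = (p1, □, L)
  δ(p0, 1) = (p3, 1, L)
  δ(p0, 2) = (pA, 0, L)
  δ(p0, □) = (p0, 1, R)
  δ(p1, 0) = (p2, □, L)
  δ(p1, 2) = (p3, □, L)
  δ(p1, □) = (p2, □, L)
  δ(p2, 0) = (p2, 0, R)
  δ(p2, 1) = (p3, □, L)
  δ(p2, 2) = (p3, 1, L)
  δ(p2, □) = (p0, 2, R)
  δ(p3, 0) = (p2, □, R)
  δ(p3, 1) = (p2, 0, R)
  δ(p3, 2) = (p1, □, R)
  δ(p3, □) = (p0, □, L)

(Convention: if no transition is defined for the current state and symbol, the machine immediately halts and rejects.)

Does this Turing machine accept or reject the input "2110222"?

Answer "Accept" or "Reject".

Execution trace:
Initial: [p0]2110222
Step 1: δ(p0, 2) = (pA, 0, L) → [pA]□0110222

The machine reaches the accept state pA and halts.

Answer: Accept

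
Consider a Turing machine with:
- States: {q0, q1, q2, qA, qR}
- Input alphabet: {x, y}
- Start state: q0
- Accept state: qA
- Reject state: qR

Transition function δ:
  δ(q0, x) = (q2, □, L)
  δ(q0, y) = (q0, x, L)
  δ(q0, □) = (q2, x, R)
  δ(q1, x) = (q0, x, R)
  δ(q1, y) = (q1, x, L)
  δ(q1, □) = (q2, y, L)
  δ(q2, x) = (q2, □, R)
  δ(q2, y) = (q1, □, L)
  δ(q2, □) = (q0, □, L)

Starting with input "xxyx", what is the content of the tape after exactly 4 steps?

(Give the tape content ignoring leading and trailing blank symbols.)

Execution trace:
Initial: [q0]xxyx
Step 1: δ(q0, x) = (q2, □, L) → [q2]□□xyx
Step 2: δ(q2, □) = (q0, □, L) → [q0]□□□xyx
Step 3: δ(q0, □) = (q2, x, R) → x[q2]□□xyx
Step 4: δ(q2, □) = (q0, □, L) → [q0]x□□xyx

After 4 steps, the tape (ignoring leading/trailing blanks) is: x□□xyx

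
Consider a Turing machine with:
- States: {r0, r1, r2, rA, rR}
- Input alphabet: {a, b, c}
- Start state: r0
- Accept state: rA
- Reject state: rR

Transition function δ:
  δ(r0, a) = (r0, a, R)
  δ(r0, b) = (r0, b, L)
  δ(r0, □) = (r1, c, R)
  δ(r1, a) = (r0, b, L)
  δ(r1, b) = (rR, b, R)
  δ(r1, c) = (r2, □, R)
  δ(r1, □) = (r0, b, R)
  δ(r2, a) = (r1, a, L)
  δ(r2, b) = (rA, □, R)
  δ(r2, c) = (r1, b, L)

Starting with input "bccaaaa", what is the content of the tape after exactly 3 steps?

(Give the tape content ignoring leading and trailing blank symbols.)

Execution trace:
Initial: [r0]bccaaaa
Step 1: δ(r0, b) = (r0, b, L) → [r0]□bccaaaa
Step 2: δ(r0, □) = (r1, c, R) → c[r1]bccaaaa
Step 3: δ(r1, b) = (rR, b, R) → cb[rR]ccaaaa

The machine reaches the reject state rR and halts.

After 3 steps, the tape (ignoring leading/trailing blanks) is: cbccaaaa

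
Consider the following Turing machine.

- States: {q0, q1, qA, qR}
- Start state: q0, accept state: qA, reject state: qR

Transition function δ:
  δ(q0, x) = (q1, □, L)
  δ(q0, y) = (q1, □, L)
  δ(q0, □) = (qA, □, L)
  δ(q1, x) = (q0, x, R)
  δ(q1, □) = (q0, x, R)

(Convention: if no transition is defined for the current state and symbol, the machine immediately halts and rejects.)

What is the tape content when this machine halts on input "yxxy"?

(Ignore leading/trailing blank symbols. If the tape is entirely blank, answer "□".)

Execution trace:
Initial: [q0]yxxy
Step 1: δ(q0, y) = (q1, □, L) → [q1]□□xxy
Step 2: δ(q1, □) = (q0, x, R) → x[q0]□xxy
Step 3: δ(q0, □) = (qA, □, L) → [qA]x□xxy

The machine reaches the accept state qA and halts.

Final tape (ignoring leading/trailing blanks): x□xxy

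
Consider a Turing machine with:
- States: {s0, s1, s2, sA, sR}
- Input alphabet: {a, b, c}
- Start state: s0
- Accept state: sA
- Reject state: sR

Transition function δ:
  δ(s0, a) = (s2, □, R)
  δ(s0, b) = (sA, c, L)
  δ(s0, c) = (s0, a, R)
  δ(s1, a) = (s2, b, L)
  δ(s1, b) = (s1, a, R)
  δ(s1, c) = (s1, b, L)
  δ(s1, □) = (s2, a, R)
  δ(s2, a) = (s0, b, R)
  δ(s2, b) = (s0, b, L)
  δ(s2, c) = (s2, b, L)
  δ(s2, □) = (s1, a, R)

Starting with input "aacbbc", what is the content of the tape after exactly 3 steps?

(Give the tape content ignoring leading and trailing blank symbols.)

Execution trace:
Initial: [s0]aacbbc
Step 1: δ(s0, a) = (s2, □, R) → □[s2]acbbc
Step 2: δ(s2, a) = (s0, b, R) → □b[s0]cbbc
Step 3: δ(s0, c) = (s0, a, R) → □ba[s0]bbc

After 3 steps, the tape (ignoring leading/trailing blanks) is: babbc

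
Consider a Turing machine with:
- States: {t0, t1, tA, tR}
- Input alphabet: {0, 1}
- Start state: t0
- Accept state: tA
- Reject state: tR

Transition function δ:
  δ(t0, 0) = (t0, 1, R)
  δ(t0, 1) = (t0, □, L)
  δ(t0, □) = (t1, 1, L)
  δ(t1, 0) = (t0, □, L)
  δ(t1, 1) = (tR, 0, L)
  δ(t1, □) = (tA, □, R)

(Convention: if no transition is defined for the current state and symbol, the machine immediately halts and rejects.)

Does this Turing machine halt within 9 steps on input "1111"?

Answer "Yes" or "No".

Execution trace:
Initial: [t0]1111
Step 1: δ(t0, 1) = (t0, □, L) → [t0]□□111
Step 2: δ(t0, □) = (t1, 1, L) → [t1]□1□111
Step 3: δ(t1, □) = (tA, □, R) → □[tA]1□111

The machine reaches the accept state tA and halts.
The machine halted after 3 steps (within the 9-step bound).

Answer: Yes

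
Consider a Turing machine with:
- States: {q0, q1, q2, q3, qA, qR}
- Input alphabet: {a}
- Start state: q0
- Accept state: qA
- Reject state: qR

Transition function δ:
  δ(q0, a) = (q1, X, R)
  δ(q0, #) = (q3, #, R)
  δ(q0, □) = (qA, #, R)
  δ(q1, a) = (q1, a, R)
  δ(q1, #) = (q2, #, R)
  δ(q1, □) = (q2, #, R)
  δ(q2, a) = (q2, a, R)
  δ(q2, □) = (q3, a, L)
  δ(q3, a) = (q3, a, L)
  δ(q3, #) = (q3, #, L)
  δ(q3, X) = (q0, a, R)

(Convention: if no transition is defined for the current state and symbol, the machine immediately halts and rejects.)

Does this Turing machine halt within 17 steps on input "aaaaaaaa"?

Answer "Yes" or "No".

Execution trace:
Initial: [q0]aaaaaaaa
Step 1: δ(q0, a) = (q1, X, R) → X[q1]aaaaaaa
Step 2: δ(q1, a) = (q1, a, R) → Xa[q1]aaaaaa
Step 3: δ(q1, a) = (q1, a, R) → Xaa[q1]aaaaa
Step 4: δ(q1, a) = (q1, a, R) → Xaaa[q1]aaaa
Step 5: δ(q1, a) = (q1, a, R) → Xaaaa[q1]aaa
Step 6: δ(q1, a) = (q1, a, R) → Xaaaaa[q1]aa
Step 7: δ(q1, a) = (q1, a, R) → Xaaaaaa[q1]a
Step 8: δ(q1, a) = (q1, a, R) → Xaaaaaaa[q1]□
Step 9: δ(q1, □) = (q2, #, R) → Xaaaaaaa#[q2]□
Step 10: δ(q2, □) = (q3, a, L) → Xaaaaaaa[q3]#a
Step 11: δ(q3, #) = (q3, #, L) → Xaaaaaa[q3]a#a
Step 12: δ(q3, a) = (q3, a, L) → Xaaaaa[q3]aa#a
Step 13: δ(q3, a) = (q3, a, L) → Xaaaa[q3]aaa#a
Step 14: δ(q3, a) = (q3, a, L) → Xaaa[q3]aaaa#a
Step 15: δ(q3, a) = (q3, a, L) → Xaa[q3]aaaaa#a
Step 16: δ(q3, a) = (q3, a, L) → Xa[q3]aaaaaa#a
Step 17: δ(q3, a) = (q3, a, L) → X[q3]aaaaaaa#a

The machine has not reached a halting state after 17 steps.
The machine did not halt within the 17-step bound.

Answer: No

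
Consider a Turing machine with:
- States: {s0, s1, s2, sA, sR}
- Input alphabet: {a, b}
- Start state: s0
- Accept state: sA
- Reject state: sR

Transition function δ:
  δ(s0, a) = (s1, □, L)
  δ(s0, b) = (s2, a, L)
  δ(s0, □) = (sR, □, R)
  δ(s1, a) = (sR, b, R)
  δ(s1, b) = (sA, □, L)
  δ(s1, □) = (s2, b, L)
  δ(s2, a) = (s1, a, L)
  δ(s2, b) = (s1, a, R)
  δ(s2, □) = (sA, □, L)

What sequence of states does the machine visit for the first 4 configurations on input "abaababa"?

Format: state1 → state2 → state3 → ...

Execution trace:
Initial: [s0]abaababa
Step 1: δ(s0, a) = (s1, □, L) → [s1]□□baababa
Step 2: δ(s1, □) = (s2, b, L) → [s2]□b□baababa
Step 3: δ(s2, □) = (sA, □, L) → [sA]□□b□baababa

The machine reaches the accept state sA and halts.

State sequence: s0 → s1 → s2 → sA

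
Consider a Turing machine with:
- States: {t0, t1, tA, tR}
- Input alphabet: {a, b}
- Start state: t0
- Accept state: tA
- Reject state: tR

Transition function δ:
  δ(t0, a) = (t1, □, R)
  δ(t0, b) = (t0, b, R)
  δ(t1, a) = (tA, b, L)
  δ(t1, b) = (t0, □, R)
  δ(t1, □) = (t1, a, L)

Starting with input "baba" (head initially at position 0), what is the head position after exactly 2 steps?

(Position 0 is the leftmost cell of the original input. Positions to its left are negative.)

Execution trace (head position shown):
Step 0: [t0]baba  (head at position 0)
Step 1: move right → b[t0]aba  (head at position 1)
Step 2: move right → b□[t1]ba  (head at position 2)

After 2 steps, the head is at position 2.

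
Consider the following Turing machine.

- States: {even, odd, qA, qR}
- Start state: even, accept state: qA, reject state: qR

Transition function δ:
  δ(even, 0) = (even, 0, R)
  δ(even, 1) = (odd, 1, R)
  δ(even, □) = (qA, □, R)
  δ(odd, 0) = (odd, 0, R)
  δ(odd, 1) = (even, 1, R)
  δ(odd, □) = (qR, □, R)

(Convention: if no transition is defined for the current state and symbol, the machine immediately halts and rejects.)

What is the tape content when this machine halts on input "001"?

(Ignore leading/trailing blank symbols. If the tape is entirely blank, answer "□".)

Execution trace:
Initial: [even]001
Step 1: δ(even, 0) = (even, 0, R) → 0[even]01
Step 2: δ(even, 0) = (even, 0, R) → 00[even]1
Step 3: δ(even, 1) = (odd, 1, R) → 001[odd]□
Step 4: δ(odd, □) = (qR, □, R) → 001□[qR]□

The machine reaches the reject state qR and halts.

Final tape (ignoring leading/trailing blanks): 001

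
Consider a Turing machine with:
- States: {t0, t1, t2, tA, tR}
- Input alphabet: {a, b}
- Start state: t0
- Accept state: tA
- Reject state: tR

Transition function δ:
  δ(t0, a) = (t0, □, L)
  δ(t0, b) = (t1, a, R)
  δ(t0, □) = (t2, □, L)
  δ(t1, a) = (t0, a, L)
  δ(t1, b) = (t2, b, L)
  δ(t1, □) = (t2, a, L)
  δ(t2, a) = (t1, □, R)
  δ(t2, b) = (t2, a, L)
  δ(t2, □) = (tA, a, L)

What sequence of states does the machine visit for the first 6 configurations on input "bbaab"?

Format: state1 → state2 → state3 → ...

Execution trace:
Initial: [t0]bbaab
Step 1: δ(t0, b) = (t1, a, R) → a[t1]baab
Step 2: δ(t1, b) = (t2, b, L) → [t2]abaab
Step 3: δ(t2, a) = (t1, □, R) → □[t1]baab
Step 4: δ(t1, b) = (t2, b, L) → [t2]□baab
Step 5: δ(t2, □) = (tA, a, L) → [tA]□abaab

The machine reaches the accept state tA and halts.

State sequence: t0 → t1 → t2 → t1 → t2 → tA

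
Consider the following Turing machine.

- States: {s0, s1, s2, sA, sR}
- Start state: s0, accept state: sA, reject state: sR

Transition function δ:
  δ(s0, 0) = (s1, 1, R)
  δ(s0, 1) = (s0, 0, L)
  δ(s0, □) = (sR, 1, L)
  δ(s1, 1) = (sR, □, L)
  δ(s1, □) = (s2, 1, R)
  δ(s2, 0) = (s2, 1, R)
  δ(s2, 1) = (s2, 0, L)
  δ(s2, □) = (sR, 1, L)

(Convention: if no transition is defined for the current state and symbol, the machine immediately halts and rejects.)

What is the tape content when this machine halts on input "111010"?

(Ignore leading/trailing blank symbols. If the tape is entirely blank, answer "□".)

Execution trace:
Initial: [s0]111010
Step 1: δ(s0, 1) = (s0, 0, L) → [s0]□011010
Step 2: δ(s0, □) = (sR, 1, L) → [sR]□1011010

The machine reaches the reject state sR and halts.

Final tape (ignoring leading/trailing blanks): 1011010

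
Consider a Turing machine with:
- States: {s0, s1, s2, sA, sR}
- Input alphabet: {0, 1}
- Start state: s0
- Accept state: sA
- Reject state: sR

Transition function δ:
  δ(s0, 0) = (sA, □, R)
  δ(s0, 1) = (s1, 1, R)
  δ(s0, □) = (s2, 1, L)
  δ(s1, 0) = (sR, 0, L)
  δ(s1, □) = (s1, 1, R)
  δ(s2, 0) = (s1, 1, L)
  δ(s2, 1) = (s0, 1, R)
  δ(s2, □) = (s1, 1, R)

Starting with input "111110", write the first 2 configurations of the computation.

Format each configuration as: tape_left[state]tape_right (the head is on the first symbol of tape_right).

Transitions applied:
Step 1: δ(s0, 1) = (s1, 1, R)

The first 2 configurations are:
[s0]111110 ⊢ 1[s1]11110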